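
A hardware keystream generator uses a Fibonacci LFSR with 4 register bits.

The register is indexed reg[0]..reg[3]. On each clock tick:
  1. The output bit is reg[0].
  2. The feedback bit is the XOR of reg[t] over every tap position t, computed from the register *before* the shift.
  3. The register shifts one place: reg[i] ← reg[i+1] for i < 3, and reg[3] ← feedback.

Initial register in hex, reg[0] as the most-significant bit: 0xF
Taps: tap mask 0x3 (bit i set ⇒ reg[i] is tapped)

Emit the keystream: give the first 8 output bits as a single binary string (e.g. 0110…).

11110001

k : reg_k → out_k, fb_k
0: 1111 → 1, fb=0
1: 1110 → 1, fb=0
2: 1100 → 1, fb=0
3: 1000 → 1, fb=1
4: 0001 → 0, fb=0
5: 0010 → 0, fb=0
6: 0100 → 0, fb=1
7: 1001 → 1, fb=1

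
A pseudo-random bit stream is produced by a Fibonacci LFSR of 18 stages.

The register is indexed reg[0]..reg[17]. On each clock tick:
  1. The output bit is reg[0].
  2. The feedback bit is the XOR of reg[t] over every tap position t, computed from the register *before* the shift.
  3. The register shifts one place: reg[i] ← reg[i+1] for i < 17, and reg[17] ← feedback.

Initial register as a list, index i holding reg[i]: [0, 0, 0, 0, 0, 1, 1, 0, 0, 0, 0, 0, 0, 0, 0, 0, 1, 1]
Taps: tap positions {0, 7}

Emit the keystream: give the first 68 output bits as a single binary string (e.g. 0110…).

00000110000000001100000110011000000000110110011001101100000101000001

tick  register→output (feedback)
  0  000001100000000011→0 (0)
  1  000011000000000110→0 (0)
  2  000110000000001100→0 (0)
  3  001100000000011000→0 (0)
  4  011000000000110000→0 (0)
  5  110000000001100000→1 (1)
  6  100000000011000001→1 (1)
  7  000000000110000011→0 (0)
  8  000000001100000110→0 (0)
  9  000000011000001100→0 (1)
 10  000000110000011001→0 (1)
 11  000001100000110011→0 (0)
 12  000011000001100110→0 (0)
 13  000110000011001100→0 (0)
 14  001100000110011000→0 (0)
 15  011000001100110000→0 (0)
 16  110000011001100000→1 (0)
 17  100000110011000000→1 (0)
 18  000001100110000000→0 (0)
 19  000011001100000000→0 (0)
 20  000110011000000000→0 (1)
 21  001100110000000001→0 (1)
 22  011001100000000011→0 (0)
 23  110011000000000110→1 (1)
 24  100110000000001101→1 (1)
 25  001100000000011011→0 (0)
 26  011000000000110110→0 (0)
 27  110000000001101100→1 (1)
 28  100000000011011001→1 (1)
 29  000000000110110011→0 (0)
 30  000000001101100110→0 (0)
 31  000000011011001100→0 (1)
 32  000000110110011001→0 (1)
 33  000001101100110011→0 (0)
 34  000011011001100110→0 (1)
 35  000110110011001101→0 (1)
 36  001101100110011011→0 (0)
 37  011011001100110110→0 (0)
 38  110110011001101100→1 (0)
 39  101100110011011000→1 (0)
 40  011001100110110000→0 (0)
 41  110011001101100000→1 (1)
 42  100110011011000001→1 (0)
 43  001100110110000010→0 (1)
 44  011001101100000101→0 (0)
 45  110011011000001010→1 (0)
 46  100110110000010100→1 (0)
 47  001101100000101000→0 (0)
 48  011011000001010000→0 (0)
 49  110110000010100000→1 (1)
 50  101100000101000001→1 (1)
 51  011000001010000011→0 (0)
 52  110000010100000110→1 (0)
 53  100000101000001100→1 (1)
 54  000001010000011001→0 (1)
 55  000010100000110011→0 (0)
 56  000101000001100110→0 (0)
 57  001010000011001100→0 (0)
 58  010100000110011000→0 (0)
 59  101000001100110000→1 (1)
 60  010000011001100001→0 (1)
 61  100000110011000011→1 (0)
 62  000001100110000110→0 (0)
 63  000011001100001100→0 (0)
 64  000110011000011000→0 (1)
 65  001100110000110001→0 (1)
 66  011001100001100011→0 (0)
 67  110011000011000110→1 (1)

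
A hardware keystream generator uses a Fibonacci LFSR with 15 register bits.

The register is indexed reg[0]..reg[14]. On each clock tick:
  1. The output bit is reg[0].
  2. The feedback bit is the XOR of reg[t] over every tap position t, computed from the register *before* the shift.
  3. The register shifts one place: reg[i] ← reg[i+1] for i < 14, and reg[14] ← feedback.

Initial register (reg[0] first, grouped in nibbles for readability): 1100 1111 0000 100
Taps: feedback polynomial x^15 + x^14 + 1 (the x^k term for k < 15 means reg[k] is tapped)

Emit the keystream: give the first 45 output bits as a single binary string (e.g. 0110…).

110011110000100100010100000111000011000000101

k : reg_k → out_k, fb_k
0: 110011110000100 → 1, fb=1
1: 100111100001001 → 1, fb=0
2: 001111000010010 → 0, fb=0
3: 011110000100100 → 0, fb=0
4: 111100001001000 → 1, fb=1
5: 111000010010001 → 1, fb=0
6: 110000100100010 → 1, fb=1
7: 100001001000101 → 1, fb=0
8: 000010010001010 → 0, fb=0
9: 000100100010100 → 0, fb=0
10: 001001000101000 → 0, fb=0
11: 010010001010000 → 0, fb=0
12: 100100010100000 → 1, fb=1
13: 001000101000001 → 0, fb=1
14: 010001010000011 → 0, fb=1
15: 100010100000111 → 1, fb=0
16: 000101000001110 → 0, fb=0
17: 001010000011100 → 0, fb=0
18: 010100000111000 → 0, fb=0
19: 101000001110000 → 1, fb=1
20: 010000011100001 → 0, fb=1
21: 100000111000011 → 1, fb=0
22: 000001110000110 → 0, fb=0
23: 000011100001100 → 0, fb=0
24: 000111000011000 → 0, fb=0
25: 001110000110000 → 0, fb=0
26: 011100001100000 → 0, fb=0
27: 111000011000000 → 1, fb=1
28: 110000110000001 → 1, fb=0
29: 100001100000010 → 1, fb=1
30: 000011000000101 → 0, fb=1
31: 000110000001011 → 0, fb=1
32: 001100000010111 → 0, fb=1
33: 011000000101111 → 0, fb=1
34: 110000001011111 → 1, fb=0
35: 100000010111110 → 1, fb=1
36: 000000101111101 → 0, fb=1
37: 000001011111011 → 0, fb=1
38: 000010111110111 → 0, fb=1
39: 000101111101111 → 0, fb=1
40: 001011111011111 → 0, fb=1
41: 010111110111111 → 0, fb=1
42: 101111101111111 → 1, fb=0
43: 011111011111110 → 0, fb=0
44: 111110111111100 → 1, fb=1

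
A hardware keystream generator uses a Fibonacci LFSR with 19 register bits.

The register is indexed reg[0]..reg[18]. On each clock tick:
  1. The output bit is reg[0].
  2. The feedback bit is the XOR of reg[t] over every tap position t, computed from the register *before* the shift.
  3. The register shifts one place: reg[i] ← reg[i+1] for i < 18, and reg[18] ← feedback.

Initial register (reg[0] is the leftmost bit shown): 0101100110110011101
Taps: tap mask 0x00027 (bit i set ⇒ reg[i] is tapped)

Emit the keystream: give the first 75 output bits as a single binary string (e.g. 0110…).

tick  register→output (feedback)
  0  0101100110110011101→0 (1)
  1  1011001101100111011→1 (0)
  2  0110011011001110110→0 (1)
  3  1100110110011101101→1 (1)
  4  1001101100111011011→1 (1)
  5  0011011001110110111→0 (0)
  6  0110110011101101110→0 (1)
  7  1101100111011011101→1 (0)
  8  1011001110110111010→1 (0)
  9  0110011101101110100→0 (1)
 10  1100111011011101001→1 (1)
 11  1001110110111010011→1 (0)
 12  0011101101110100110→0 (1)
 13  0111011011101001101→0 (1)
 14  1110110111010011011→1 (0)
 15  1101101110100110110→1 (0)
 16  1011011101001101100→1 (1)
 17  0110111010011011001→0 (1)
 18  1101110100110110011→1 (1)
 19  1011101001101100111→1 (0)
 20  0111010011011001110→0 (1)
 21  1110100110110011101→1 (1)
 22  1101001101100111011→1 (0)
 23  1010011011001110110→1 (1)
 24  0100110110011101101→0 (0)
 25  1001101100111011010→1 (1)
 26  0011011001110110101→0 (0)
 27  0110110011101101010→0 (1)
 28  1101100111011010101→1 (0)
 29  1011001110110101010→1 (0)
 30  0110011101101010100→0 (1)
 31  1100111011010101001→1 (1)
 32  1001110110101010011→1 (0)
 33  0011101101010100110→0 (1)
 34  0111011010101001101→0 (1)
 35  1110110101010011011→1 (0)
 36  1101101010100110110→1 (0)
 37  1011010101001101100→1 (1)
 38  0110101010011011001→0 (0)
 39  1101010100110110010→1 (1)
 40  1010101001101100101→1 (0)
 41  0101010011011001010→0 (0)
 42  1010100110110010100→1 (0)
 43  0101001101100101000→0 (1)
 44  1010011011001010001→1 (1)
 45  0100110110010100011→0 (0)
 46  1001101100101000110→1 (1)
 47  0011011001010001101→0 (0)
 48  0110110010100011010→0 (1)
 49  1101100101000110101→1 (0)
 50  1011001010001101010→1 (0)
 51  0110010100011010100→0 (1)
 52  1100101000110101001→1 (0)
 53  1001010001101010010→1 (0)
 54  0010100011010100100→0 (1)
 55  0101000110101001001→0 (1)
 56  1010001101010010011→1 (0)
 57  0100011010100100110→0 (0)
 58  1000110101001001100→1 (0)
 59  0001101010010011000→0 (0)
 60  0011010100100110000→0 (0)
 61  0110101001001100000→0 (0)
 62  1101010010011000000→1 (1)
 63  1010100100110000001→1 (0)
 64  0101001001100000010→0 (1)
 65  1010010011000000101→1 (1)
 66  0100100110000001011→0 (1)
 67  1001001100000010111→1 (1)
 68  0010011000000101111→0 (0)
 69  0100110000001011110→0 (0)
 70  1001100000010111100→1 (1)
 71  0011000000101111001→0 (1)
 72  0110000001011110011→0 (0)
 73  1100000010111100110→1 (0)
 74  1000000101111001100→1 (1)

010110011011001110110111010011011001110110101010011011001010001101010010011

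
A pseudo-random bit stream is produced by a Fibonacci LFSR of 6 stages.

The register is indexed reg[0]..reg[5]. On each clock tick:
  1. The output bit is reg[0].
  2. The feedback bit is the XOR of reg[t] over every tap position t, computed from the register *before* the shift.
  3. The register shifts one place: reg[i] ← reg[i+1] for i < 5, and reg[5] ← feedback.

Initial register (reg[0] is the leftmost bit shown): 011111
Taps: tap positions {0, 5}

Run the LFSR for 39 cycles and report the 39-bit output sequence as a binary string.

step | reg (before) | out | fb
   0 | 011111 | 0 | 1
   1 | 111111 | 1 | 0
   2 | 111110 | 1 | 1
   3 | 111101 | 1 | 0
   4 | 111010 | 1 | 1
   5 | 110101 | 1 | 0
   6 | 101010 | 1 | 1
   7 | 010101 | 0 | 1
   8 | 101011 | 1 | 0
   9 | 010110 | 0 | 0
  10 | 101100 | 1 | 1
  11 | 011001 | 0 | 1
  12 | 110011 | 1 | 0
  13 | 100110 | 1 | 1
  14 | 001101 | 0 | 1
  15 | 011011 | 0 | 1
  16 | 110111 | 1 | 0
  17 | 101110 | 1 | 1
  18 | 011101 | 0 | 1
  19 | 111011 | 1 | 0
  20 | 110110 | 1 | 1
  21 | 101101 | 1 | 0
  22 | 011010 | 0 | 0
  23 | 110100 | 1 | 1
  24 | 101001 | 1 | 0
  25 | 010010 | 0 | 0
  26 | 100100 | 1 | 1
  27 | 001001 | 0 | 1
  28 | 010011 | 0 | 1
  29 | 100111 | 1 | 0
  30 | 001110 | 0 | 0
  31 | 011100 | 0 | 0
  32 | 111000 | 1 | 1
  33 | 110001 | 1 | 0
  34 | 100010 | 1 | 1
  35 | 000101 | 0 | 1
  36 | 001011 | 0 | 1
  37 | 010111 | 0 | 1
  38 | 101111 | 1 | 0

011111101010110011011101101001001110001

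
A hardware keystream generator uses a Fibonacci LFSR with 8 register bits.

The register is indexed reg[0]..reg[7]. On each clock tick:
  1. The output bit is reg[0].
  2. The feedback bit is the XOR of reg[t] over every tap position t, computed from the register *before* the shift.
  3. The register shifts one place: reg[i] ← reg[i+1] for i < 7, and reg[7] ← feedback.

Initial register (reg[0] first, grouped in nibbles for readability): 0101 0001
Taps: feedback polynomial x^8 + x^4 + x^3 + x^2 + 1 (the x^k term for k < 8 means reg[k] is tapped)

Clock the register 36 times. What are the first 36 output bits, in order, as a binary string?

010100011000001110101010111110010100

step | reg (before) | out | fb
   0 | 01010001 | 0 | 1
   1 | 10100011 | 1 | 0
   2 | 01000110 | 0 | 0
   3 | 10001100 | 1 | 0
   4 | 00011000 | 0 | 0
   5 | 00110000 | 0 | 0
   6 | 01100000 | 0 | 1
   7 | 11000001 | 1 | 1
   8 | 10000011 | 1 | 1
   9 | 00000111 | 0 | 0
  10 | 00001110 | 0 | 1
  11 | 00011101 | 0 | 0
  12 | 00111010 | 0 | 1
  13 | 01110101 | 0 | 0
  14 | 11101010 | 1 | 1
  15 | 11010101 | 1 | 0
  16 | 10101010 | 1 | 1
  17 | 01010101 | 0 | 1
  18 | 10101011 | 1 | 1
  19 | 01010111 | 0 | 1
  20 | 10101111 | 1 | 1
  21 | 01011111 | 0 | 0
  22 | 10111110 | 1 | 0
  23 | 01111100 | 0 | 1
  24 | 11111001 | 1 | 0
  25 | 11110010 | 1 | 1
  26 | 11100101 | 1 | 0
  27 | 11001010 | 1 | 0
  28 | 10010100 | 1 | 0
  29 | 00101000 | 0 | 0
  30 | 01010000 | 0 | 1
  31 | 10100001 | 1 | 0
  32 | 01000010 | 0 | 0
  33 | 10000100 | 1 | 1
  34 | 00001001 | 0 | 1
  35 | 00010011 | 0 | 1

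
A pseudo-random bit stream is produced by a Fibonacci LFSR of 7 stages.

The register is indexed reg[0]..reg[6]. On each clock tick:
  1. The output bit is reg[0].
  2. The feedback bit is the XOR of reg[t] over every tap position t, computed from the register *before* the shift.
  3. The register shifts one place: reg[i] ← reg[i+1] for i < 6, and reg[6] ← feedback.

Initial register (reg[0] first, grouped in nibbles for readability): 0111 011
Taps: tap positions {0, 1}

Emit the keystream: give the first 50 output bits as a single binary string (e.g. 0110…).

step | reg (before) | out | fb
   0 | 0111011 | 0 | 1
   1 | 1110111 | 1 | 0
   2 | 1101110 | 1 | 0
   3 | 1011100 | 1 | 1
   4 | 0111001 | 0 | 1
   5 | 1110011 | 1 | 0
   6 | 1100110 | 1 | 0
   7 | 1001100 | 1 | 1
   8 | 0011001 | 0 | 0
   9 | 0110010 | 0 | 1
  10 | 1100101 | 1 | 0
  11 | 1001010 | 1 | 1
  12 | 0010101 | 0 | 0
  13 | 0101010 | 0 | 1
  14 | 1010101 | 1 | 1
  15 | 0101011 | 0 | 1
  16 | 1010111 | 1 | 1
  17 | 0101111 | 0 | 1
  18 | 1011111 | 1 | 1
  19 | 0111111 | 0 | 1
  20 | 1111111 | 1 | 0
  21 | 1111110 | 1 | 0
  22 | 1111100 | 1 | 0
  23 | 1111000 | 1 | 0
  24 | 1110000 | 1 | 0
  25 | 1100000 | 1 | 0
  26 | 1000000 | 1 | 1
  27 | 0000001 | 0 | 0
  28 | 0000010 | 0 | 0
  29 | 0000100 | 0 | 0
  30 | 0001000 | 0 | 0
  31 | 0010000 | 0 | 0
  32 | 0100000 | 0 | 1
  33 | 1000001 | 1 | 1
  34 | 0000011 | 0 | 0
  35 | 0000110 | 0 | 0
  36 | 0001100 | 0 | 0
  37 | 0011000 | 0 | 0
  38 | 0110000 | 0 | 1
  39 | 1100001 | 1 | 0
  40 | 1000010 | 1 | 1
  41 | 0000101 | 0 | 0
  42 | 0001010 | 0 | 0
  43 | 0010100 | 0 | 0
  44 | 0101000 | 0 | 1
  45 | 1010001 | 1 | 1
  46 | 0100011 | 0 | 1
  47 | 1000111 | 1 | 1
  48 | 0001111 | 0 | 0
  49 | 0011110 | 0 | 0

01110111001100101010111111100000010000011000010100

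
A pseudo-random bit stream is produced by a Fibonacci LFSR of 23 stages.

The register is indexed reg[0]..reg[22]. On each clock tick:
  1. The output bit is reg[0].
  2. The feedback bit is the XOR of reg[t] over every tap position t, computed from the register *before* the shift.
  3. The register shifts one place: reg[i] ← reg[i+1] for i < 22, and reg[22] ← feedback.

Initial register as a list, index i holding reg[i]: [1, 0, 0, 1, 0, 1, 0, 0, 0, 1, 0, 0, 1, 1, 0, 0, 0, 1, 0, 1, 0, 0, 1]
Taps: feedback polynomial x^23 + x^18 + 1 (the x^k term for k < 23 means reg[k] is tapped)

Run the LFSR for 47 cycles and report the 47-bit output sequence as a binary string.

10010100010011000101001110110101001100010010111

step | reg (before) | out | fb
   0 | 10010100010011000101001 | 1 | 1
   1 | 00101000100110001010011 | 0 | 1
   2 | 01010001001100010100111 | 0 | 0
   3 | 10100010011000101001110 | 1 | 1
   4 | 01000100110001010011101 | 0 | 1
   5 | 10001001100010100111011 | 1 | 0
   6 | 00010011000101001110110 | 0 | 1
   7 | 00100110001010011101101 | 0 | 0
   8 | 01001100010100111011010 | 0 | 1
   9 | 10011000101001110110101 | 1 | 0
  10 | 00110001010011101101010 | 0 | 0
  11 | 01100010100111011010100 | 0 | 1
  12 | 11000101001110110101001 | 1 | 1
  13 | 10001010011101101010011 | 1 | 0
  14 | 00010100111011010100110 | 0 | 0
  15 | 00101001110110101001100 | 0 | 0
  16 | 01010011101101010011000 | 0 | 1
  17 | 10100111011010100110001 | 1 | 0
  18 | 01001110110101001100010 | 0 | 0
  19 | 10011101101010011000100 | 1 | 1
  20 | 00111011010100110001001 | 0 | 0
  21 | 01110110101001100010010 | 0 | 1
  22 | 11101101010011000100101 | 1 | 1
  23 | 11011010100110001001011 | 1 | 1
  24 | 10110101001100010010111 | 1 | 0
  25 | 01101010011000100101110 | 0 | 0
  26 | 11010100110001001011100 | 1 | 0
  27 | 10101001100010010111000 | 1 | 0
  28 | 01010011000100101110000 | 0 | 1
  29 | 10100110001001011100001 | 1 | 1
  30 | 01001100010010111000011 | 0 | 0
  31 | 10011000100101110000110 | 1 | 1
  32 | 00110001001011100001101 | 0 | 0
  33 | 01100010010111000011010 | 0 | 1
  34 | 11000100101110000110101 | 1 | 0
  35 | 10001001011100001101010 | 1 | 1
  36 | 00010010111000011010101 | 0 | 1
  37 | 00100101110000110101011 | 0 | 0
  38 | 01001011100001101010110 | 0 | 1
  39 | 10010111000011010101101 | 1 | 1
  40 | 00101110000110101011011 | 0 | 1
  41 | 01011100001101010110111 | 0 | 1
  42 | 10111000011010101101111 | 1 | 1
  43 | 01110000110101011011111 | 0 | 1
  44 | 11100001101010110111111 | 1 | 0
  45 | 11000011010101101111110 | 1 | 0
  46 | 10000110101011011111100 | 1 | 0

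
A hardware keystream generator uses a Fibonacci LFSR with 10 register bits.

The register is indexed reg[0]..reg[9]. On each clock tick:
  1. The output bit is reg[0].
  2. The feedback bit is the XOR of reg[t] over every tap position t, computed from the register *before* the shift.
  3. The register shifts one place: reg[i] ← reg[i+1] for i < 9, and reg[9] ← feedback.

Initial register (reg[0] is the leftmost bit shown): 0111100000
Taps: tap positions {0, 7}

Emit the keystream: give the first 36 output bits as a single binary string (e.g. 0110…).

k : reg_k → out_k, fb_k
0: 0111100000 → 0, fb=0
1: 1111000000 → 1, fb=1
2: 1110000001 → 1, fb=1
3: 1100000011 → 1, fb=1
4: 1000000111 → 1, fb=0
5: 0000001110 → 0, fb=1
6: 0000011101 → 0, fb=1
7: 0000111011 → 0, fb=0
8: 0001110110 → 0, fb=1
9: 0011101101 → 0, fb=1
10: 0111011011 → 0, fb=0
11: 1110110110 → 1, fb=0
12: 1101101100 → 1, fb=0
13: 1011011000 → 1, fb=1
14: 0110110001 → 0, fb=0
15: 1101100010 → 1, fb=1
16: 1011000101 → 1, fb=0
17: 0110001010 → 0, fb=0
18: 1100010100 → 1, fb=0
19: 1000101000 → 1, fb=1
20: 0001010001 → 0, fb=0
21: 0010100010 → 0, fb=0
22: 0101000100 → 0, fb=1
23: 1010001001 → 1, fb=1
24: 0100010011 → 0, fb=0
25: 1000100110 → 1, fb=0
26: 0001001100 → 0, fb=1
27: 0010011001 → 0, fb=0
28: 0100110010 → 0, fb=0
29: 1001100100 → 1, fb=0
30: 0011001000 → 0, fb=0
31: 0110010000 → 0, fb=0
32: 1100100000 → 1, fb=1
33: 1001000001 → 1, fb=1
34: 0010000011 → 0, fb=0
35: 0100000110 → 0, fb=1

011110000001110110110001010001001100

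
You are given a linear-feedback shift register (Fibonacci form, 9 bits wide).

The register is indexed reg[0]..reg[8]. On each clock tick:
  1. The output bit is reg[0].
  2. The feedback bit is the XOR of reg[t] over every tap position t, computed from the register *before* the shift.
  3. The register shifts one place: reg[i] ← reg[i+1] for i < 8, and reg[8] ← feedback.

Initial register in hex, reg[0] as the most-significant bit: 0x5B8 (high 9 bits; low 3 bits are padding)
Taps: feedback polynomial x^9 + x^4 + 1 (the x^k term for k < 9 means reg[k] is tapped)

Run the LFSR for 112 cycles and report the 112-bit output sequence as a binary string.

tick  register→output (feedback)
  0  010110111→0 (1)
  1  101101111→1 (1)
  2  011011111→0 (1)
  3  110111111→1 (0)
  4  101111110→1 (0)
  5  011111100→0 (1)
  6  111111001→1 (0)
  7  111110010→1 (0)
  8  111100100→1 (1)
  9  111001001→1 (1)
 10  110010011→1 (0)
 11  100100110→1 (1)
 12  001001101→0 (0)
 13  010011010→0 (1)
 14  100110101→1 (0)
 15  001101010→0 (0)
 16  011010100→0 (1)
 17  110101001→1 (1)
 18  101010011→1 (0)
 19  010100110→0 (0)
 20  101001100→1 (1)
 21  010011001→0 (1)
 22  100110011→1 (0)
 23  001100110→0 (0)
 24  011001100→0 (0)
 25  110011000→1 (0)
 26  100110000→1 (0)
 27  001100000→0 (0)
 28  011000000→0 (0)
 29  110000000→1 (1)
 30  100000001→1 (1)
 31  000000011→0 (0)
 32  000000110→0 (0)
 33  000001100→0 (0)
 34  000011000→0 (1)
 35  000110001→0 (1)
 36  001100011→0 (0)
 37  011000110→0 (0)
 38  110001100→1 (1)
 39  100011001→1 (0)
 40  000110010→0 (1)
 41  001100101→0 (0)
 42  011001010→0 (0)
 43  110010100→1 (0)
 44  100101000→1 (1)
 45  001010001→0 (1)
 46  010100011→0 (0)
 47  101000110→1 (1)
 48  010001101→0 (0)
 49  100011010→1 (0)
 50  000110100→0 (1)
 51  001101001→0 (0)
 52  011010010→0 (1)
 53  110100101→1 (1)
 54  101001011→1 (1)
 55  010010111→0 (1)
 56  100101111→1 (1)
 57  001011111→0 (1)
 58  010111111→0 (1)
 59  101111111→1 (0)
 60  011111110→0 (1)
 61  111111101→1 (0)
 62  111111010→1 (0)
 63  111110100→1 (0)
 64  111101000→1 (1)
 65  111010001→1 (0)
 66  110100010→1 (1)
 67  101000101→1 (1)
 68  010001011→0 (0)
 69  100010110→1 (0)
 70  000101100→0 (0)
 71  001011000→0 (1)
 72  010110001→0 (1)
 73  101100011→1 (1)
 74  011000111→0 (0)
 75  110001110→1 (1)
 76  100011101→1 (0)
 77  000111010→0 (1)
 78  001110101→0 (1)
 79  011101011→0 (0)
 80  111010110→1 (0)
 81  110101100→1 (1)
 82  101011001→1 (0)
 83  010110010→0 (1)
 84  101100101→1 (1)
 85  011001011→0 (0)
 86  110010110→1 (0)
 87  100101100→1 (1)
 88  001011001→0 (1)
 89  010110011→0 (1)
 90  101100111→1 (1)
 91  011001111→0 (0)
 92  110011110→1 (0)
 93  100111100→1 (0)
 94  001111000→0 (1)
 95  011110001→0 (1)
 96  111100011→1 (1)
 97  111000111→1 (1)
 98  110001111→1 (1)
 99  100011111→1 (0)
100  000111110→0 (1)
101  001111101→0 (1)
102  011111011→0 (1)
103  111110111→1 (0)
104  111101110→1 (1)
105  111011101→1 (0)
106  110111010→1 (0)
107  101110100→1 (0)
108  011101000→0 (0)
109  111010000→1 (0)
110  110100000→1 (1)
111  101000001→1 (1)

0101101111110010011010100110011000000011000110010100011010010111111101000101100011101011001011001111000111110111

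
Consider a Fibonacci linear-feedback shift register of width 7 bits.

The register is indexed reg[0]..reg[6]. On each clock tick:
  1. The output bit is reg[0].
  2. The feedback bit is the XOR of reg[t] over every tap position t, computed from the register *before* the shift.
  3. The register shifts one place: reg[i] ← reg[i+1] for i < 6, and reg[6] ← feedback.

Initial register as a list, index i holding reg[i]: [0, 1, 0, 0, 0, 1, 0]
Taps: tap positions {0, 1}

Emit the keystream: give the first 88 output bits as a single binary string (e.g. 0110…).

step | reg (before) | out | fb
   0 | 0100010 | 0 | 1
   1 | 1000101 | 1 | 1
   2 | 0001011 | 0 | 0
   3 | 0010110 | 0 | 0
   4 | 0101100 | 0 | 1
   5 | 1011001 | 1 | 1
   6 | 0110011 | 0 | 1
   7 | 1100111 | 1 | 0
   8 | 1001110 | 1 | 1
   9 | 0011101 | 0 | 0
  10 | 0111010 | 0 | 1
  11 | 1110101 | 1 | 0
  12 | 1101010 | 1 | 0
  13 | 1010100 | 1 | 1
  14 | 0101001 | 0 | 1
  15 | 1010011 | 1 | 1
  16 | 0100111 | 0 | 1
  17 | 1001111 | 1 | 1
  18 | 0011111 | 0 | 0
  19 | 0111110 | 0 | 1
  20 | 1111101 | 1 | 0
  21 | 1111010 | 1 | 0
  22 | 1110100 | 1 | 0
  23 | 1101000 | 1 | 0
  24 | 1010000 | 1 | 1
  25 | 0100001 | 0 | 1
  26 | 1000011 | 1 | 1
  27 | 0000111 | 0 | 0
  28 | 0001110 | 0 | 0
  29 | 0011100 | 0 | 0
  30 | 0111000 | 0 | 1
  31 | 1110001 | 1 | 0
  32 | 1100010 | 1 | 0
  33 | 1000100 | 1 | 1
  34 | 0001001 | 0 | 0
  35 | 0010010 | 0 | 0
  36 | 0100100 | 0 | 1
  37 | 1001001 | 1 | 1
  38 | 0010011 | 0 | 0
  39 | 0100110 | 0 | 1
  40 | 1001101 | 1 | 1
  41 | 0011011 | 0 | 0
  42 | 0110110 | 0 | 1
  43 | 1101101 | 1 | 0
  44 | 1011010 | 1 | 1
  45 | 0110101 | 0 | 1
  46 | 1101011 | 1 | 0
  47 | 1010110 | 1 | 1
  48 | 0101101 | 0 | 1
  49 | 1011011 | 1 | 1
  50 | 0110111 | 0 | 1
  51 | 1101111 | 1 | 0
  52 | 1011110 | 1 | 1
  53 | 0111101 | 0 | 1
  54 | 1111011 | 1 | 0
  55 | 1110110 | 1 | 0
  56 | 1101100 | 1 | 0
  57 | 1011000 | 1 | 1
  58 | 0110001 | 0 | 1
  59 | 1100011 | 1 | 0
  60 | 1000110 | 1 | 1
  61 | 0001101 | 0 | 0
  62 | 0011010 | 0 | 0
  63 | 0110100 | 0 | 1
  64 | 1101001 | 1 | 0
  65 | 1010010 | 1 | 1
  66 | 0100101 | 0 | 1
  67 | 1001011 | 1 | 1
  68 | 0010111 | 0 | 0
  69 | 0101110 | 0 | 1
  70 | 1011101 | 1 | 1
  71 | 0111011 | 0 | 1
  72 | 1110111 | 1 | 0
  73 | 1101110 | 1 | 0
  74 | 1011100 | 1 | 1
  75 | 0111001 | 0 | 1
  76 | 1110011 | 1 | 0
  77 | 1100110 | 1 | 0
  78 | 1001100 | 1 | 1
  79 | 0011001 | 0 | 0
  80 | 0110010 | 0 | 1
  81 | 1100101 | 1 | 0
  82 | 1001010 | 1 | 1
  83 | 0010101 | 0 | 0
  84 | 0101010 | 0 | 1
  85 | 1010101 | 1 | 1
  86 | 0101011 | 0 | 1
  87 | 1010111 | 1 | 1

0100010110011101010011111010000111000100100110110101101111011000110100101110111001100101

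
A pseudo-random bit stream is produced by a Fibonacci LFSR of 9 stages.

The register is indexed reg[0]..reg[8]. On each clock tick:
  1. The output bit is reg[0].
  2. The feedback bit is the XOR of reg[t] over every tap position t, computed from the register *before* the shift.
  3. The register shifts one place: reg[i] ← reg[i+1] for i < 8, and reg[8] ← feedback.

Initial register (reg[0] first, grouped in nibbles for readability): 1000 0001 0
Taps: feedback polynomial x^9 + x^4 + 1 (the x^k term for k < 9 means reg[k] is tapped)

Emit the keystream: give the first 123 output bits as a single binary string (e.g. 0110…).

tick  register→output (feedback)
  0  100000010→1 (1)
  1  000000101→0 (0)
  2  000001010→0 (0)
  3  000010100→0 (1)
  4  000101001→0 (0)
  5  001010010→0 (1)
  6  010100101→0 (0)
  7  101001010→1 (1)
  8  010010101→0 (1)
  9  100101011→1 (1)
 10  001010111→0 (1)
 11  010101111→0 (0)
 12  101011110→1 (0)
 13  010111100→0 (1)
 14  101111001→1 (0)
 15  011110010→0 (1)
 16  111100101→1 (1)
 17  111001011→1 (1)
 18  110010111→1 (0)
 19  100101110→1 (1)
 20  001011101→0 (1)
 21  010111011→0 (1)
 22  101110111→1 (0)
 23  011101110→0 (0)
 24  111011100→1 (0)
 25  110111000→1 (0)
 26  101110000→1 (0)
 27  011100000→0 (0)
 28  111000000→1 (1)
 29  110000001→1 (1)
 30  100000011→1 (1)
 31  000000111→0 (0)
 32  000001110→0 (0)
 33  000011100→0 (1)
 34  000111001→0 (1)
 35  001110011→0 (1)
 36  011100111→0 (0)
 37  111001110→1 (1)
 38  110011101→1 (0)
 39  100111010→1 (0)
 40  001110100→0 (1)
 41  011101001→0 (0)
 42  111010010→1 (0)
 43  110100100→1 (1)
 44  101001001→1 (1)
 45  010010011→0 (1)
 46  100100111→1 (1)
 47  001001111→0 (0)
 48  010011110→0 (1)
 49  100111101→1 (0)
 50  001111010→0 (1)
 51  011110101→0 (1)
 52  111101011→1 (1)
 53  111010111→1 (0)
 54  110101110→1 (1)
 55  101011101→1 (0)
 56  010111010→0 (1)
 57  101110101→1 (0)
 58  011101010→0 (0)
 59  111010100→1 (0)
 60  110101000→1 (1)
 61  101010001→1 (0)
 62  010100010→0 (0)
 63  101000100→1 (1)
 64  010001001→0 (0)
 65  100010010→1 (0)
 66  000100100→0 (0)
 67  001001000→0 (0)
 68  010010000→0 (1)
 69  100100001→1 (1)
 70  001000011→0 (0)
 71  010000110→0 (0)
 72  100001100→1 (1)
 73  000011001→0 (1)
 74  000110011→0 (1)
 75  001100111→0 (0)
 76  011001110→0 (0)
 77  110011100→1 (0)
 78  100111000→1 (0)
 79  001110000→0 (1)
 80  011100001→0 (0)
 81  111000010→1 (1)
 82  110000101→1 (1)
 83  100001011→1 (1)
 84  000010111→0 (1)
 85  000101111→0 (0)
 86  001011110→0 (1)
 87  010111101→0 (1)
 88  101111011→1 (0)
 89  011110110→0 (1)
 90  111101101→1 (1)
 91  111011011→1 (0)
 92  110110110→1 (0)
 93  101101100→1 (1)
 94  011011001→0 (1)
 95  110110011→1 (0)
 96  101100110→1 (1)
 97  011001101→0 (0)
 98  110011010→1 (0)
 99  100110100→1 (0)
100  001101000→0 (0)
101  011010000→0 (1)
102  110100001→1 (1)
103  101000011→1 (1)
104  010000111→0 (0)
105  100001110→1 (1)
106  000011101→0 (1)
107  000111011→0 (1)
108  001110111→0 (1)
109  011101111→0 (0)
110  111011110→1 (0)
111  110111100→1 (0)
112  101111000→1 (0)
113  011110000→0 (1)
114  111100001→1 (1)
115  111000011→1 (1)
116  110000111→1 (1)
117  100001111→1 (1)
118  000011111→0 (1)
119  000111111→0 (1)
120  001111111→0 (1)
121  011111111→0 (1)
122  111111111→1 (0)

100000010100101011110010111011100000011100111010010011110101110101000100100001100111000010111101101100110100001110111100001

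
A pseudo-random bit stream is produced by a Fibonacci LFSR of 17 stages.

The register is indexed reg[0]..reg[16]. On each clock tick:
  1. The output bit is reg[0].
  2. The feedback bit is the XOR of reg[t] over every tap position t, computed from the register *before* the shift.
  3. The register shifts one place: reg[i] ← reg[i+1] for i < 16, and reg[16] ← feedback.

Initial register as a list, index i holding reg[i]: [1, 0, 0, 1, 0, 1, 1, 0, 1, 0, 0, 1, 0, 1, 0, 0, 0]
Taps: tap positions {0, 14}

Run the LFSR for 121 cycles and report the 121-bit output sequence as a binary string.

1001011010010100010000110010111111011010110011100010100001101010010111111100110010111000111110010111001000111011110000010

step | reg (before) | out | fb
   0 | 10010110100101000 | 1 | 1
   1 | 00101101001010001 | 0 | 0
   2 | 01011010010100010 | 0 | 0
   3 | 10110100101000100 | 1 | 0
   4 | 01101001010001000 | 0 | 0
   5 | 11010010100010000 | 1 | 1
   6 | 10100101000100001 | 1 | 1
   7 | 01001010001000011 | 0 | 0
   8 | 10010100010000110 | 1 | 0
   9 | 00101000100001100 | 0 | 1
  10 | 01010001000011001 | 0 | 0
  11 | 10100010000110010 | 1 | 1
  12 | 01000100001100101 | 0 | 1
  13 | 10001000011001011 | 1 | 1
  14 | 00010000110010111 | 0 | 1
  15 | 00100001100101111 | 0 | 1
  16 | 01000011001011111 | 0 | 1
  17 | 10000110010111111 | 1 | 0
  18 | 00001100101111110 | 0 | 1
  19 | 00011001011111101 | 0 | 1
  20 | 00110010111111011 | 0 | 0
  21 | 01100101111110110 | 0 | 1
  22 | 11001011111101101 | 1 | 0
  23 | 10010111111011010 | 1 | 1
  24 | 00101111110110101 | 0 | 1
  25 | 01011111101101011 | 0 | 0
  26 | 10111111011010110 | 1 | 0
  27 | 01111110110101100 | 0 | 1
  28 | 11111101101011001 | 1 | 1
  29 | 11111011010110011 | 1 | 1
  30 | 11110110101100111 | 1 | 0
  31 | 11101101011001110 | 1 | 0
  32 | 11011010110011100 | 1 | 0
  33 | 10110101100111000 | 1 | 1
  34 | 01101011001110001 | 0 | 0
  35 | 11010110011100010 | 1 | 1
  36 | 10101100111000101 | 1 | 0
  37 | 01011001110001010 | 0 | 0
  38 | 10110011100010100 | 1 | 0
  39 | 01100111000101000 | 0 | 0
  40 | 11001110001010000 | 1 | 1
  41 | 10011100010100001 | 1 | 1
  42 | 00111000101000011 | 0 | 0
  43 | 01110001010000110 | 0 | 1
  44 | 11100010100001101 | 1 | 0
  45 | 11000101000011010 | 1 | 1
  46 | 10001010000110101 | 1 | 0
  47 | 00010100001101010 | 0 | 0
  48 | 00101000011010100 | 0 | 1
  49 | 01010000110101001 | 0 | 0
  50 | 10100001101010010 | 1 | 1
  51 | 01000011010100101 | 0 | 1
  52 | 10000110101001011 | 1 | 1
  53 | 00001101010010111 | 0 | 1
  54 | 00011010100101111 | 0 | 1
  55 | 00110101001011111 | 0 | 1
  56 | 01101010010111111 | 0 | 1
  57 | 11010100101111111 | 1 | 0
  58 | 10101001011111110 | 1 | 0
  59 | 01010010111111100 | 0 | 1
  60 | 10100101111111001 | 1 | 1
  61 | 01001011111110011 | 0 | 0
  62 | 10010111111100110 | 1 | 0
  63 | 00101111111001100 | 0 | 1
  64 | 01011111110011001 | 0 | 0
  65 | 10111111100110010 | 1 | 1
  66 | 01111111001100101 | 0 | 1
  67 | 11111110011001011 | 1 | 1
  68 | 11111100110010111 | 1 | 0
  69 | 11111001100101110 | 1 | 0
  70 | 11110011001011100 | 1 | 0
  71 | 11100110010111000 | 1 | 1
  72 | 11001100101110001 | 1 | 1
  73 | 10011001011100011 | 1 | 1
  74 | 00110010111000111 | 0 | 1
  75 | 01100101110001111 | 0 | 1
  76 | 11001011100011111 | 1 | 0
  77 | 10010111000111110 | 1 | 0
  78 | 00101110001111100 | 0 | 1
  79 | 01011100011111001 | 0 | 0
  80 | 10111000111110010 | 1 | 1
  81 | 01110001111100101 | 0 | 1
  82 | 11100011111001011 | 1 | 1
  83 | 11000111110010111 | 1 | 0
  84 | 10001111100101110 | 1 | 0
  85 | 00011111001011100 | 0 | 1
  86 | 00111110010111001 | 0 | 0
  87 | 01111100101110010 | 0 | 0
  88 | 11111001011100100 | 1 | 0
  89 | 11110010111001000 | 1 | 1
  90 | 11100101110010001 | 1 | 1
  91 | 11001011100100011 | 1 | 1
  92 | 10010111001000111 | 1 | 0
  93 | 00101110010001110 | 0 | 1
  94 | 01011100100011101 | 0 | 1
  95 | 10111001000111011 | 1 | 1
  96 | 01110010001110111 | 0 | 1
  97 | 11100100011101111 | 1 | 0
  98 | 11001000111011110 | 1 | 0
  99 | 10010001110111100 | 1 | 0
 100 | 00100011101111000 | 0 | 0
 101 | 01000111011110000 | 0 | 0
 102 | 10001110111100000 | 1 | 1
 103 | 00011101111000001 | 0 | 0
 104 | 00111011110000010 | 0 | 0
 105 | 01110111100000100 | 0 | 1
 106 | 11101111000001001 | 1 | 1
 107 | 11011110000010011 | 1 | 1
 108 | 10111100000100111 | 1 | 0
 109 | 01111000001001110 | 0 | 1
 110 | 11110000010011101 | 1 | 0
 111 | 11100000100111010 | 1 | 1
 112 | 11000001001110101 | 1 | 0
 113 | 10000010011101010 | 1 | 1
 114 | 00000100111010101 | 0 | 1
 115 | 00001001110101011 | 0 | 0
 116 | 00010011101010110 | 0 | 1
 117 | 00100111010101101 | 0 | 1
 118 | 01001110101011011 | 0 | 0
 119 | 10011101010110110 | 1 | 0
 120 | 00111010101101100 | 0 | 1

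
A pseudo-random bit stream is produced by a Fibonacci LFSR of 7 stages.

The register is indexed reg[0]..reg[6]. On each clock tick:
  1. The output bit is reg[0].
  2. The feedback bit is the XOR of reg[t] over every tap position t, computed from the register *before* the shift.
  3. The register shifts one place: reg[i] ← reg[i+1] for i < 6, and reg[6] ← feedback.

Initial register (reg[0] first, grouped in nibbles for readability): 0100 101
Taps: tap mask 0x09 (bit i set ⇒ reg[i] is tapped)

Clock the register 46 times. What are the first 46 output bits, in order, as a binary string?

step | reg (before) | out | fb
   0 | 0100101 | 0 | 0
   1 | 1001010 | 1 | 0
   2 | 0010100 | 0 | 0
   3 | 0101000 | 0 | 1
   4 | 1010001 | 1 | 1
   5 | 0100011 | 0 | 0
   6 | 1000110 | 1 | 1
   7 | 0001101 | 0 | 1
   8 | 0011011 | 0 | 1
   9 | 0110111 | 0 | 0
  10 | 1101110 | 1 | 0
  11 | 1011100 | 1 | 0
  12 | 0111000 | 0 | 1
  13 | 1110001 | 1 | 1
  14 | 1100011 | 1 | 1
  15 | 1000111 | 1 | 1
  16 | 0001111 | 0 | 1
  17 | 0011111 | 0 | 1
  18 | 0111111 | 0 | 1
  19 | 1111111 | 1 | 0
  20 | 1111110 | 1 | 0
  21 | 1111100 | 1 | 0
  22 | 1111000 | 1 | 0
  23 | 1110000 | 1 | 1
  24 | 1100001 | 1 | 1
  25 | 1000011 | 1 | 1
  26 | 0000111 | 0 | 0
  27 | 0001110 | 0 | 1
  28 | 0011101 | 0 | 1
  29 | 0111011 | 0 | 1
  30 | 1110111 | 1 | 1
  31 | 1101111 | 1 | 0
  32 | 1011110 | 1 | 0
  33 | 0111100 | 0 | 1
  34 | 1111001 | 1 | 0
  35 | 1110010 | 1 | 1
  36 | 1100101 | 1 | 1
  37 | 1001011 | 1 | 0
  38 | 0010110 | 0 | 0
  39 | 0101100 | 0 | 1
  40 | 1011001 | 1 | 0
  41 | 0110010 | 0 | 0
  42 | 1100100 | 1 | 1
  43 | 1001001 | 1 | 0
  44 | 0010010 | 0 | 0
  45 | 0100100 | 0 | 0

0100101000110111000111111100001110111100101100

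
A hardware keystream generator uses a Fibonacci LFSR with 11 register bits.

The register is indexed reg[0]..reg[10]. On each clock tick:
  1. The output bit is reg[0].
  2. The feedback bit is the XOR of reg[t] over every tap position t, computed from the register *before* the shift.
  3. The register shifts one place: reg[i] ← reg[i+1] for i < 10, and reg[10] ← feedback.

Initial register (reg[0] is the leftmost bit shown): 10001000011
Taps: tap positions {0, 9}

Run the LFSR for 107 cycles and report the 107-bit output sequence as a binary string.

tick  register→output (feedback)
  0  10001000011→1 (0)
  1  00010000110→0 (1)
  2  00100001101→0 (0)
  3  01000011010→0 (1)
  4  10000110101→1 (1)
  5  00001101011→0 (1)
  6  00011010111→0 (1)
  7  00110101111→0 (1)
  8  01101011111→0 (1)
  9  11010111111→1 (0)
 10  10101111110→1 (0)
 11  01011111100→0 (0)
 12  10111111000→1 (1)
 13  01111110001→0 (0)
 14  11111100010→1 (0)
 15  11111000100→1 (1)
 16  11110001001→1 (1)
 17  11100010011→1 (0)
 18  11000100110→1 (0)
 19  10001001100→1 (1)
 20  00010011001→0 (0)
 21  00100110010→0 (1)
 22  01001100101→0 (0)
 23  10011001010→1 (0)
 24  00110010100→0 (0)
 25  01100101000→0 (0)
 26  11001010000→1 (1)
 27  10010100001→1 (1)
 28  00101000011→0 (1)
 29  01010000111→0 (1)
 30  10100001111→1 (0)
 31  01000011110→0 (1)
 32  10000111101→1 (1)
 33  00001111011→0 (1)
 34  00011110111→0 (1)
 35  00111101111→0 (1)
 36  01111011111→0 (1)
 37  11110111111→1 (0)
 38  11101111110→1 (0)
 39  11011111100→1 (1)
 40  10111111001→1 (1)
 41  01111110011→0 (1)
 42  11111100111→1 (0)
 43  11111001110→1 (0)
 44  11110011100→1 (1)
 45  11100111001→1 (1)
 46  11001110011→1 (0)
 47  10011100110→1 (0)
 48  00111001100→0 (0)
 49  01110011000→0 (0)
 50  11100110000→1 (1)
 51  11001100001→1 (1)
 52  10011000011→1 (0)
 53  00110000110→0 (1)
 54  01100001101→0 (0)
 55  11000011010→1 (0)
 56  10000110100→1 (1)
 57  00001101001→0 (0)
 58  00011010010→0 (1)
 59  00110100101→0 (0)
 60  01101001010→0 (1)
 61  11010010101→1 (1)
 62  10100101011→1 (0)
 63  01001010110→0 (1)
 64  10010101101→1 (1)
 65  00101011011→0 (1)
 66  01010110111→0 (1)
 67  10101101111→1 (0)
 68  01011011110→0 (1)
 69  10110111101→1 (1)
 70  01101111011→0 (1)
 71  11011110111→1 (0)
 72  10111101110→1 (0)
 73  01111011100→0 (0)
 74  11110111000→1 (1)
 75  11101110001→1 (1)
 76  11011100011→1 (0)
 77  10111000110→1 (0)
 78  01110001100→0 (0)
 79  11100011000→1 (1)
 80  11000110001→1 (1)
 81  10001100011→1 (0)
 82  00011000110→0 (1)
 83  00110001101→0 (0)
 84  01100011010→0 (1)
 85  11000110101→1 (1)
 86  10001101011→1 (0)
 87  00011010110→0 (1)
 88  00110101101→0 (0)
 89  01101011010→0 (1)
 90  11010110101→1 (1)
 91  10101101011→1 (0)
 92  01011010110→0 (1)
 93  10110101101→1 (1)
 94  01101011011→0 (1)
 95  11010110111→1 (0)
 96  10101101110→1 (0)
 97  01011011100→0 (0)
 98  10110111000→1 (1)
 99  01101110001→0 (0)
100  11011100010→1 (0)
101  10111000100→1 (1)
102  01110001001→0 (0)
103  11100010010→1 (0)
104  11000100100→1 (1)
105  10001001001→1 (1)
106  00010010011→0 (1)

10001000011010111111000100110010100001111011111100111001100001101001010110111101110001100011010110101101110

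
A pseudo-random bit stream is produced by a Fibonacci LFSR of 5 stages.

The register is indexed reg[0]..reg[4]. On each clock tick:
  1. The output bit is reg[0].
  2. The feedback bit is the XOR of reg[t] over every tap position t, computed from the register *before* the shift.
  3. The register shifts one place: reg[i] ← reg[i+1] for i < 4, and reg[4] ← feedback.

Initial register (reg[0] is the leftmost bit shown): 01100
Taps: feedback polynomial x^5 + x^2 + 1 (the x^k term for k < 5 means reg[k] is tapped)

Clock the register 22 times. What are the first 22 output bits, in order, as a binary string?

0110011111000110111010

k : reg_k → out_k, fb_k
0: 01100 → 0, fb=1
1: 11001 → 1, fb=1
2: 10011 → 1, fb=1
3: 00111 → 0, fb=1
4: 01111 → 0, fb=1
5: 11111 → 1, fb=0
6: 11110 → 1, fb=0
7: 11100 → 1, fb=0
8: 11000 → 1, fb=1
9: 10001 → 1, fb=1
10: 00011 → 0, fb=0
11: 00110 → 0, fb=1
12: 01101 → 0, fb=1
13: 11011 → 1, fb=1
14: 10111 → 1, fb=0
15: 01110 → 0, fb=1
16: 11101 → 1, fb=0
17: 11010 → 1, fb=1
18: 10101 → 1, fb=0
19: 01010 → 0, fb=0
20: 10100 → 1, fb=0
21: 01000 → 0, fb=0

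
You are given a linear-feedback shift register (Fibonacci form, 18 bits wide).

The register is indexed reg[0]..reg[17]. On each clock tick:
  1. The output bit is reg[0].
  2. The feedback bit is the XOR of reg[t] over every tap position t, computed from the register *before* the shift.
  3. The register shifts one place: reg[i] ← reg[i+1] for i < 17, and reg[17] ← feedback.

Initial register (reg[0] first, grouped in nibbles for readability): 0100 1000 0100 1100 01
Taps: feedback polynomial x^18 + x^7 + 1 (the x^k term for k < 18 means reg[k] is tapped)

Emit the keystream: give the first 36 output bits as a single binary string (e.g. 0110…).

010010000100110001011011100110000110

step | reg (before) | out | fb
   0 | 010010000100110001 | 0 | 0
   1 | 100100001001100010 | 1 | 1
   2 | 001000010011000101 | 0 | 1
   3 | 010000100110001011 | 0 | 0
   4 | 100001001100010110 | 1 | 1
   5 | 000010011000101101 | 0 | 1
   6 | 000100110001011011 | 0 | 1
   7 | 001001100010110111 | 0 | 0
   8 | 010011000101101110 | 0 | 0
   9 | 100110001011011100 | 1 | 1
  10 | 001100010110111001 | 0 | 1
  11 | 011000101101110011 | 0 | 0
  12 | 110001011011100110 | 1 | 0
  13 | 100010110111001100 | 1 | 0
  14 | 000101101110011000 | 0 | 0
  15 | 001011011100110000 | 0 | 1
  16 | 010110111001100001 | 0 | 1
  17 | 101101110011000011 | 1 | 0
  18 | 011011100110000110 | 0 | 0
  19 | 110111001100001100 | 1 | 1
  20 | 101110011000011001 | 1 | 0
  21 | 011100110000110010 | 0 | 1
  22 | 111001100001100101 | 1 | 1
  23 | 110011000011001011 | 1 | 1
  24 | 100110000110010111 | 1 | 1
  25 | 001100001100101111 | 0 | 0
  26 | 011000011001011110 | 0 | 1
  27 | 110000110010111101 | 1 | 0
  28 | 100001100101111010 | 1 | 1
  29 | 000011001011110101 | 0 | 0
  30 | 000110010111101010 | 0 | 1
  31 | 001100101111010101 | 0 | 0
  32 | 011001011110101010 | 0 | 1
  33 | 110010111101010101 | 1 | 0
  34 | 100101111010101010 | 1 | 0
  35 | 001011110101010100 | 0 | 1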